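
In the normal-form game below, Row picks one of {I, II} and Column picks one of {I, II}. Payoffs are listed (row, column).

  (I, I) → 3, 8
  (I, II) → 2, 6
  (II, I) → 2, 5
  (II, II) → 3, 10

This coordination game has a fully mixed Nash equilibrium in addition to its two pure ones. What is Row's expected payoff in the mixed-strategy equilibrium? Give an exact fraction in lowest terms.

5/2

Column mixes with probability q on I, chosen so Row is indifferent: 3q + 2(1−q) = 2q + 3(1−q) gives q = 1/2.
Row's expected payoff (from either row, since indifferent) is 3·1/2 + 2·1/2 = 5/2.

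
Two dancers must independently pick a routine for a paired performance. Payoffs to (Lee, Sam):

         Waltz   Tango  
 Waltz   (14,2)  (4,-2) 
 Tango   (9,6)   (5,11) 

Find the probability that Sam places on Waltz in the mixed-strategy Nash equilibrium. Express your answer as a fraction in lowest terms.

1/6

Sam's mix q on Waltz must make Lee indifferent between Waltz and Tango.
Lee's payoff from Waltz: 14q + 4(1−q). From Tango: 9q + 5(1−q).
Set equal: 5q = 1(1−q) → q = 1/6.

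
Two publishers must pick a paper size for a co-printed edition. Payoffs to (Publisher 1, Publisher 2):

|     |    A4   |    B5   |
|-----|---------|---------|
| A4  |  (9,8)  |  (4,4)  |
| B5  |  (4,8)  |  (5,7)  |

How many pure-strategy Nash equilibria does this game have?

Both A4: Publisher 1 gets 9 (best alternative 4); Publisher 2 gets 8 (best alternative 4). Neither deviates — NE.
Both B5 is not a NE: Publisher 2 would switch to A4 (8 > 7).
No other cell survives both best-response checks, so there is 1 pure NE.

1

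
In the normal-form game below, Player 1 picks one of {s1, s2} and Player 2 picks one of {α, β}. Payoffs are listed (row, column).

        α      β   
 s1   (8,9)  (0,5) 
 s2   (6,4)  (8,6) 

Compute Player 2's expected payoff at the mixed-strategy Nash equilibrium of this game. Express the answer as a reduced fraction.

17/3

Player 1 mixes with probability p on s1, chosen so Player 2 is indifferent: 9p + 4(1−p) = 5p + 6(1−p) gives p = 1/3.
Player 2's expected payoff is 9·1/3 + 4·2/3 = 17/3.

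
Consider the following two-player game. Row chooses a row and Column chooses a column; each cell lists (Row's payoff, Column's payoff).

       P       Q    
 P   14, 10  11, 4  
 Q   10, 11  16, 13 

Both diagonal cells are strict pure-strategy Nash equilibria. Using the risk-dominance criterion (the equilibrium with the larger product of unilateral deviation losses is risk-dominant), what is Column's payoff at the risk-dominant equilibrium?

10

At both P: Row loses 14 − 10 = 4 by deviating; Column loses 10 − 4 = 6. Product = 4·6 = 24.
At both Q: Row loses 16 − 11 = 5 by deviating; Column loses 13 − 11 = 2. Product = 5·2 = 10.
24 > 10, so both P is risk-dominant. Column's payoff there is 10.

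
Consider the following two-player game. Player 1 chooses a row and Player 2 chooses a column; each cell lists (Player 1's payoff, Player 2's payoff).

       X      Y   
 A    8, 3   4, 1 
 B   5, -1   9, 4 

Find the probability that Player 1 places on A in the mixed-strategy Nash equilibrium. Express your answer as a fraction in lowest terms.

5/7

Player 1's mix p on A must make Player 2 indifferent between X and Y.
Player 2's payoff from X: 3p + (-1)(1−p). From Y: 1p + 4(1−p).
Set equal: 2p = 5(1−p) → p = 5/7.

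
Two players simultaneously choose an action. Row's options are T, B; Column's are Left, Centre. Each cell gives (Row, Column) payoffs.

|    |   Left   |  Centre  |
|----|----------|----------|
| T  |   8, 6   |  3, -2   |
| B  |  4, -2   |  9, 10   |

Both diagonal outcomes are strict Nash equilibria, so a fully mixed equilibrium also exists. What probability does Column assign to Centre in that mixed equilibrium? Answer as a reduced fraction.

Column's mix q on Left must make Row indifferent between T and B.
Row's payoff from T: 8q + 3(1−q). From B: 4q + 9(1−q).
Set equal: 4q = 6(1−q) → q = 6/10 = 3/5.
Probability on Centre is 1 − 3/5 = 2/5.

2/5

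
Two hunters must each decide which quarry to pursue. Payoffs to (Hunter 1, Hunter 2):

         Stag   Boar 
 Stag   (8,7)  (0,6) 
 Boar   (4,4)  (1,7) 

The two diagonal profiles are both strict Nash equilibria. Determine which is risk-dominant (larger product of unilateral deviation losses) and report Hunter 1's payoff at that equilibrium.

At both Stag: Hunter 1 loses 8 − 4 = 4 by deviating; Hunter 2 loses 7 − 6 = 1. Product = 4·1 = 4.
At both Boar: Hunter 1 loses 1 − 0 = 1 by deviating; Hunter 2 loses 7 − 4 = 3. Product = 1·3 = 3.
4 > 3, so both Stag is risk-dominant. Hunter 1's payoff there is 8.

8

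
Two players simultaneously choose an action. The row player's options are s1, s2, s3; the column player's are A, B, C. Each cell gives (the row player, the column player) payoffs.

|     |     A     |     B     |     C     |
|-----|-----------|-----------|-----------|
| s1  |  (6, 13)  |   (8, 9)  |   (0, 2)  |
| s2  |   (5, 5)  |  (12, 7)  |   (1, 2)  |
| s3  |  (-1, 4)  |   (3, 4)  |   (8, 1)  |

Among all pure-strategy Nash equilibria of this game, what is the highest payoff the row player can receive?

12

(s1, A) is a pure NE (the row player: 6 ≥ 5; the column player: 13 ≥ 9). The row player gets 6.
(s2, B) is a pure NE (the row player: 12 ≥ 8; the column player: 7 ≥ 5). The row player gets 12.
Every other cell has a profitable deviation for at least one player. Highest of {6, 12} is 12.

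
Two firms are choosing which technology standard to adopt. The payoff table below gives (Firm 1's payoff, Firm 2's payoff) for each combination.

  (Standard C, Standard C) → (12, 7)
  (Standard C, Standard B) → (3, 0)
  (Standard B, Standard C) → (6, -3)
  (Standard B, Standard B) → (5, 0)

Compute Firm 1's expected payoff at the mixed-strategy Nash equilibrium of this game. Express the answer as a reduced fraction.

Firm 2 mixes with probability q on Standard C, chosen so Firm 1 is indifferent: 12q + 3(1−q) = 6q + 5(1−q) gives q = 1/4.
Firm 1's expected payoff (from either row, since indifferent) is 12·1/4 + 3·3/4 = 21/4.

21/4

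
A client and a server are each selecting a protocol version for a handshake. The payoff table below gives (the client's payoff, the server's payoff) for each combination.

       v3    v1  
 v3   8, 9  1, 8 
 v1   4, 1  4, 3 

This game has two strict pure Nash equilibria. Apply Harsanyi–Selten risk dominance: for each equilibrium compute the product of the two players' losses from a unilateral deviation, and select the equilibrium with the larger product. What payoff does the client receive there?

4

At both v3: the client loses 8 − 4 = 4 by deviating; the server loses 9 − 8 = 1. Product = 4·1 = 4.
At both v1: the client loses 4 − 1 = 3 by deviating; the server loses 3 − 1 = 2. Product = 3·2 = 6.
6 > 4, so both v1 is risk-dominant. The client's payoff there is 4.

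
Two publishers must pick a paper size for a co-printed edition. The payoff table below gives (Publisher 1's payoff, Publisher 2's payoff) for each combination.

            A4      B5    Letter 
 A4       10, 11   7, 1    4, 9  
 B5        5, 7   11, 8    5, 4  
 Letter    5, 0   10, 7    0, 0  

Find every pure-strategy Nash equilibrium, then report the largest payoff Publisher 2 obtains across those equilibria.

Both A4 is a pure NE (Publisher 1: 10 ≥ 5; Publisher 2: 11 ≥ 9). Publisher 2 gets 11.
Both B5 is a pure NE (Publisher 1: 11 ≥ 10; Publisher 2: 8 ≥ 7). Publisher 2 gets 8.
Every other cell has a profitable deviation for at least one player. Highest of {11, 8} is 11.

11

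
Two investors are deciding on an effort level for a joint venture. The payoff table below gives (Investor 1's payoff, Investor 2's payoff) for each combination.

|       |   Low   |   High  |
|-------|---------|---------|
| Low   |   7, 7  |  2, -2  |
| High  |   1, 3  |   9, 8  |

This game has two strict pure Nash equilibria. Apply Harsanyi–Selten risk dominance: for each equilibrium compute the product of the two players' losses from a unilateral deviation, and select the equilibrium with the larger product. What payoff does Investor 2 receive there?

At both Low: Investor 1 loses 7 − 1 = 6 by deviating; Investor 2 loses 7 − (-2) = 9. Product = 6·9 = 54.
At both High: Investor 1 loses 9 − 2 = 7 by deviating; Investor 2 loses 8 − 3 = 5. Product = 7·5 = 35.
54 > 35, so both Low is risk-dominant. Investor 2's payoff there is 7.

7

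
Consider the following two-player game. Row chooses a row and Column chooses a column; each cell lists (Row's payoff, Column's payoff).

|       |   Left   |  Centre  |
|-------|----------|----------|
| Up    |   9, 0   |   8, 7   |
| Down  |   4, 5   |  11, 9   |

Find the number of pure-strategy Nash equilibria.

(Down, Centre): Row gets 11 (best alternative 8); Column gets 9 (best alternative 5). Neither deviates — NE.
(Up, Left) is not a NE: Column would switch to Centre (7 > 0).
No other cell survives both best-response checks, so there is 1 pure NE.

1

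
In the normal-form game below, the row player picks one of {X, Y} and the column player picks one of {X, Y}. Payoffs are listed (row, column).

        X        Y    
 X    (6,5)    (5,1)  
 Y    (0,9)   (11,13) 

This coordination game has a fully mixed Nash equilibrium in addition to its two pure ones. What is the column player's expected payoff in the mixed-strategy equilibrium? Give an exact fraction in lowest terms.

The row player mixes with probability p on X, chosen so the column player is indifferent: 5p + 9(1−p) = 1p + 13(1−p) gives p = 1/2.
The column player's expected payoff is 5·1/2 + 9·1/2 = 7.

7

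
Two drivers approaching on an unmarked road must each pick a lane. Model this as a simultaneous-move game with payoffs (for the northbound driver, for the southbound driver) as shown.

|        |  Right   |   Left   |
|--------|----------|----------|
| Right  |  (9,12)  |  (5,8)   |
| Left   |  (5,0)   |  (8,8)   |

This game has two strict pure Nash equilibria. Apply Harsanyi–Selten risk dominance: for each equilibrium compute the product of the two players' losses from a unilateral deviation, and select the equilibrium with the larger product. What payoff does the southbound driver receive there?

At both Right: the northbound driver loses 9 − 5 = 4 by deviating; the southbound driver loses 12 − 8 = 4. Product = 4·4 = 16.
At both Left: the northbound driver loses 8 − 5 = 3 by deviating; the southbound driver loses 8 − 0 = 8. Product = 3·8 = 24.
24 > 16, so both Left is risk-dominant. The southbound driver's payoff there is 8.

8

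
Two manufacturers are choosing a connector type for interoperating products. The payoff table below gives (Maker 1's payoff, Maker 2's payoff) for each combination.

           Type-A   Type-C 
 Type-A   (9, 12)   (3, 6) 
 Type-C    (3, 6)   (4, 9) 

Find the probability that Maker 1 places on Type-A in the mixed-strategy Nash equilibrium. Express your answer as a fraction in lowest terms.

1/3

Maker 1's mix p on Type-A must make Maker 2 indifferent between Type-A and Type-C.
Maker 2's payoff from Type-A: 12p + 6(1−p). From Type-C: 6p + 9(1−p).
Set equal: 6p = 3(1−p) → p = 3/9 = 1/3.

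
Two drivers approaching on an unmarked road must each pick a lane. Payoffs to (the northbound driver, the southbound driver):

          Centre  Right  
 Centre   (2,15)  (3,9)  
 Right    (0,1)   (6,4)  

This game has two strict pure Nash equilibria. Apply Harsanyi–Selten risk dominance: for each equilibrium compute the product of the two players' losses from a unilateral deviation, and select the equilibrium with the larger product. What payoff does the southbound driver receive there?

15

At both Centre: the northbound driver loses 2 − 0 = 2 by deviating; the southbound driver loses 15 − 9 = 6. Product = 2·6 = 12.
At both Right: the northbound driver loses 6 − 3 = 3 by deviating; the southbound driver loses 4 − 1 = 3. Product = 3·3 = 9.
12 > 9, so both Centre is risk-dominant. The southbound driver's payoff there is 15.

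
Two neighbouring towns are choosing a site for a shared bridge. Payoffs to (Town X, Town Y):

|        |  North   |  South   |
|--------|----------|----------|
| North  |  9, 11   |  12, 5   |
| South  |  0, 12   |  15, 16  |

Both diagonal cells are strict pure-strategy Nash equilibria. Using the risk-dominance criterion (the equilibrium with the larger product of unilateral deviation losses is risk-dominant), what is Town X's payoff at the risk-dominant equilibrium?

At both North: Town X loses 9 − 0 = 9 by deviating; Town Y loses 11 − 5 = 6. Product = 9·6 = 54.
At both South: Town X loses 15 − 12 = 3 by deviating; Town Y loses 16 − 12 = 4. Product = 3·4 = 12.
54 > 12, so both North is risk-dominant. Town X's payoff there is 9.

9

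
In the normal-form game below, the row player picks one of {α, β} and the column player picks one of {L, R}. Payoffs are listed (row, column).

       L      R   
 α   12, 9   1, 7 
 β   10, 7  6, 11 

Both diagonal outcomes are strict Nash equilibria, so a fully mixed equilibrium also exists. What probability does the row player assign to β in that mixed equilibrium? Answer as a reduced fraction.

The row player's mix p on α must make the column player indifferent between L and R.
The column player's payoff from L: 9p + 7(1−p). From R: 7p + 11(1−p).
Set equal: 2p = 4(1−p) → p = 4/6 = 2/3.
Probability on β is 1 − 2/3 = 1/3.

1/3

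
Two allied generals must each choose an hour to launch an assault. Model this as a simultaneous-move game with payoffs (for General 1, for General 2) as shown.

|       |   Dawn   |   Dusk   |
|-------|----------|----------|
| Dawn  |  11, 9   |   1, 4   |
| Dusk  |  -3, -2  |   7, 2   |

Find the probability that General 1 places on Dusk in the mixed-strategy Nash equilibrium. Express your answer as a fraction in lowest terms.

General 1's mix p on Dawn must make General 2 indifferent between Dawn and Dusk.
General 2's payoff from Dawn: 9p + (-2)(1−p). From Dusk: 4p + 2(1−p).
Set equal: 5p = 4(1−p) → p = 4/9.
Probability on Dusk is 1 − 4/9 = 5/9.

5/9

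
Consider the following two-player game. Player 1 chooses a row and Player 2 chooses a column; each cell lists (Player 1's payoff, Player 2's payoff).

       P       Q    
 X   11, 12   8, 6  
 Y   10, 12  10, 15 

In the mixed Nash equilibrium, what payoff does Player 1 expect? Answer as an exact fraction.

Player 2 mixes with probability q on P, chosen so Player 1 is indifferent: 11q + 8(1−q) = 10q + 10(1−q) gives q = 2/3.
Player 1's expected payoff (from either row, since indifferent) is 11·2/3 + 8·1/3 = 10.

10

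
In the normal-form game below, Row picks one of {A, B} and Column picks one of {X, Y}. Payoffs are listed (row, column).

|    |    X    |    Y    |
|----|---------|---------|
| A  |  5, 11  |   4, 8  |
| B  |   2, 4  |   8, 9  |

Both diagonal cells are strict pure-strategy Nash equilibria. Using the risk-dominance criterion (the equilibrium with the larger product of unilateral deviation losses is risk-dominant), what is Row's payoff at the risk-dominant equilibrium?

At (A, X): Row loses 5 − 2 = 3 by deviating; Column loses 11 − 8 = 3. Product = 3·3 = 9.
At (B, Y): Row loses 8 − 4 = 4 by deviating; Column loses 9 − 4 = 5. Product = 4·5 = 20.
20 > 9, so (B, Y) is risk-dominant. Row's payoff there is 8.

8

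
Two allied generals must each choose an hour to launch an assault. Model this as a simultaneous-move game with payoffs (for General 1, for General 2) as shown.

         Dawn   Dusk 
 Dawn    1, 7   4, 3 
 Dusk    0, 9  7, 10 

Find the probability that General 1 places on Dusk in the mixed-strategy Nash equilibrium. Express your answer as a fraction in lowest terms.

General 1's mix p on Dawn must make General 2 indifferent between Dawn and Dusk.
General 2's payoff from Dawn: 7p + 9(1−p). From Dusk: 3p + 10(1−p).
Set equal: 4p = 1(1−p) → p = 1/5.
Probability on Dusk is 1 − 1/5 = 4/5.

4/5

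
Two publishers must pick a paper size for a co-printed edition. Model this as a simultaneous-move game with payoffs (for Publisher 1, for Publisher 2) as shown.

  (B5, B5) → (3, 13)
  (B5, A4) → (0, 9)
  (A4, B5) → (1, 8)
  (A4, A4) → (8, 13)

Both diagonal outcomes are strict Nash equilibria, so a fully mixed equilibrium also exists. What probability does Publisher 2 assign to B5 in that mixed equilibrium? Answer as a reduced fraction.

Publisher 2's mix q on B5 must make Publisher 1 indifferent between B5 and A4.
Publisher 1's payoff from B5: 3q + 0(1−q). From A4: 1q + 8(1−q).
Set equal: 2q = 8(1−q) → q = 8/10 = 4/5.

4/5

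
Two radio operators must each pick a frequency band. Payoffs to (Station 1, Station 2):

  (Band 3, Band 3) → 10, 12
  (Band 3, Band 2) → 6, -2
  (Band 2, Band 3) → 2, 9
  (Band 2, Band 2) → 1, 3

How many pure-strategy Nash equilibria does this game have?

1

Both Band 3: Station 1 gets 10 (best alternative 2); Station 2 gets 12 (best alternative -2). Neither deviates — NE.
Both Band 2 is not a NE: Station 1 would switch to Band 3 (6 > 1).
No other cell survives both best-response checks, so there is 1 pure NE.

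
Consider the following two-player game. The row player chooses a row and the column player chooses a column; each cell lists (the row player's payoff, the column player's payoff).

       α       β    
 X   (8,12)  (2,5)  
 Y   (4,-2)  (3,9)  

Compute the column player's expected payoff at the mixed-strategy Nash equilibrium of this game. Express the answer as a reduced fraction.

The row player mixes with probability p on X, chosen so the column player is indifferent: 12p + (-2)(1−p) = 5p + 9(1−p) gives p = 11/18.
The column player's expected payoff is 12·11/18 + (-2)·7/18 = 59/9.

59/9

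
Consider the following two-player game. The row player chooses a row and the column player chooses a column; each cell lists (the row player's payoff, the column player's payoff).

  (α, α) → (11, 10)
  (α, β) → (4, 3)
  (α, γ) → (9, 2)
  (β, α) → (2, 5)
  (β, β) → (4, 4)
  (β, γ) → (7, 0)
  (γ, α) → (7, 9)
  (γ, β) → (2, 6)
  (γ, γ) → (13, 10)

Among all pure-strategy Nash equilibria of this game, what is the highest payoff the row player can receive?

13

Both α is a pure NE (the row player: 11 ≥ 7; the column player: 10 ≥ 3). The row player gets 11.
Both γ is a pure NE (the row player: 13 ≥ 9; the column player: 10 ≥ 9). The row player gets 13.
Every other cell has a profitable deviation for at least one player. Highest of {11, 13} is 13.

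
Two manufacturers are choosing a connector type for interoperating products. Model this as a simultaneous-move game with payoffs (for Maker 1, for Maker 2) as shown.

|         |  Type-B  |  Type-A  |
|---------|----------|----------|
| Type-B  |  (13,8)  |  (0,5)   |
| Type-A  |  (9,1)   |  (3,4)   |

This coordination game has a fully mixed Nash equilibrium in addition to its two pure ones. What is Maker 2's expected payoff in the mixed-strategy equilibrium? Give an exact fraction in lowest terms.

Maker 1 mixes with probability p on Type-B, chosen so Maker 2 is indifferent: 8p + 1(1−p) = 5p + 4(1−p) gives p = 1/2.
Maker 2's expected payoff is 8·1/2 + 1·1/2 = 9/2.

9/2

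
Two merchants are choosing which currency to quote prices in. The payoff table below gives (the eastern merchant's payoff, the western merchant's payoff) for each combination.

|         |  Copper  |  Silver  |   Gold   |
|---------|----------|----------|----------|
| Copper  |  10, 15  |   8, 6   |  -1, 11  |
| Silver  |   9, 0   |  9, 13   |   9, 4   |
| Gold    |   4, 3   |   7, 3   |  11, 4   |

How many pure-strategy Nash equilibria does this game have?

Both Copper: the eastern merchant gets 10 (best alternative 9); the western merchant gets 15 (best alternative 11). Neither deviates — NE.
Both Silver: the eastern merchant gets 9 (best alternative 8); the western merchant gets 13 (best alternative 4). Neither deviates — NE.
Both Gold: the eastern merchant gets 11 (best alternative 9); the western merchant gets 4 (best alternative 3). Neither deviates — NE.
(Copper, Gold) is not a NE: the eastern merchant would switch to Gold (11 > -1).
No other cell survives both best-response checks, so there are 3 pure NE.

3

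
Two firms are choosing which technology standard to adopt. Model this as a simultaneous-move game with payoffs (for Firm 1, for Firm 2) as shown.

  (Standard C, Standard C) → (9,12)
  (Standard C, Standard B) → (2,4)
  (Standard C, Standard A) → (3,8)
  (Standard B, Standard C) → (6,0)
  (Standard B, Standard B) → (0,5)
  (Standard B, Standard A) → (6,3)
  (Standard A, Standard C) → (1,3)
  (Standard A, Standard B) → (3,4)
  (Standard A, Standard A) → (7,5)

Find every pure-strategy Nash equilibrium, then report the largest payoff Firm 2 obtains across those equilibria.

Both Standard C is a pure NE (Firm 1: 9 ≥ 6; Firm 2: 12 ≥ 8). Firm 2 gets 12.
Both Standard A is a pure NE (Firm 1: 7 ≥ 6; Firm 2: 5 ≥ 4). Firm 2 gets 5.
Every other cell has a profitable deviation for at least one player. Highest of {12, 5} is 12.

12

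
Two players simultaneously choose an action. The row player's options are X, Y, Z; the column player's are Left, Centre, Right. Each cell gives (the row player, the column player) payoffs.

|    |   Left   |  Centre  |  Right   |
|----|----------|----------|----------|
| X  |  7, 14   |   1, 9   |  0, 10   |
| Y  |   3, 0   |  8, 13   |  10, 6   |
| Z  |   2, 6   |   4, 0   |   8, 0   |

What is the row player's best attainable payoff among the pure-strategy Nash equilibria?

8

(X, Left) is a pure NE (the row player: 7 ≥ 3; the column player: 14 ≥ 10). The row player gets 7.
(Y, Centre) is a pure NE (the row player: 8 ≥ 4; the column player: 13 ≥ 6). The row player gets 8.
Every other cell has a profitable deviation for at least one player. Highest of {7, 8} is 8.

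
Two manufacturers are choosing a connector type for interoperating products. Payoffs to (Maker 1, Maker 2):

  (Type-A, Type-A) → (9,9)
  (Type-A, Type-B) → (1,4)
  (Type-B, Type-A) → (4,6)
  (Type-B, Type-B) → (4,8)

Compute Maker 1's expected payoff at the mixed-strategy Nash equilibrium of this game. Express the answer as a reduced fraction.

4

Maker 2 mixes with probability q on Type-A, chosen so Maker 1 is indifferent: 9q + 1(1−q) = 4q + 4(1−q) gives q = 3/8.
Maker 1's expected payoff (from either row, since indifferent) is 9·3/8 + 1·5/8 = 4.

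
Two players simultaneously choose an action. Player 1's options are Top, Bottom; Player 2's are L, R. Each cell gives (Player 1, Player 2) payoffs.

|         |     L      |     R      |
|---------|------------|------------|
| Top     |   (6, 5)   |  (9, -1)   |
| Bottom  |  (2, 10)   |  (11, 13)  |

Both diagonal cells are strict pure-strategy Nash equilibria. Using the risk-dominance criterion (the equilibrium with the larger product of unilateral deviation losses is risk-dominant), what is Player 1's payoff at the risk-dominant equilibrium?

6

At (Top, L): Player 1 loses 6 − 2 = 4 by deviating; Player 2 loses 5 − (-1) = 6. Product = 4·6 = 24.
At (Bottom, R): Player 1 loses 11 − 9 = 2 by deviating; Player 2 loses 13 − 10 = 3. Product = 2·3 = 6.
24 > 6, so (Top, L) is risk-dominant. Player 1's payoff there is 6.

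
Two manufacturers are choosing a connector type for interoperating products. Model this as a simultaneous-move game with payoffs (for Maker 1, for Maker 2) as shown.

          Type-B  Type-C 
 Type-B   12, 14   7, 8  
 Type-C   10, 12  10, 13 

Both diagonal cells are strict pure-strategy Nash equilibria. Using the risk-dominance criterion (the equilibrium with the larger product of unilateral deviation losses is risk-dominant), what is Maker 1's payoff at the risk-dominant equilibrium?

12

At both Type-B: Maker 1 loses 12 − 10 = 2 by deviating; Maker 2 loses 14 − 8 = 6. Product = 2·6 = 12.
At both Type-C: Maker 1 loses 10 − 7 = 3 by deviating; Maker 2 loses 13 − 12 = 1. Product = 3·1 = 3.
12 > 3, so both Type-B is risk-dominant. Maker 1's payoff there is 12.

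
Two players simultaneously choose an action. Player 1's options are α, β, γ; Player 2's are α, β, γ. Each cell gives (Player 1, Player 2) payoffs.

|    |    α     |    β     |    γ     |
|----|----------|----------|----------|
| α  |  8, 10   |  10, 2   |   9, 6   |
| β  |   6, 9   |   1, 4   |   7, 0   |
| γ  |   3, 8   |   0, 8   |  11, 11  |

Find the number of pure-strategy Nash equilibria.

2

Both α: Player 1 gets 8 (best alternative 6); Player 2 gets 10 (best alternative 6). Neither deviates — NE.
Both γ: Player 1 gets 11 (best alternative 9); Player 2 gets 11 (best alternative 8). Neither deviates — NE.
Both β is not a NE: Player 1 would switch to α (10 > 1).
No other cell survives both best-response checks, so there are 2 pure NE.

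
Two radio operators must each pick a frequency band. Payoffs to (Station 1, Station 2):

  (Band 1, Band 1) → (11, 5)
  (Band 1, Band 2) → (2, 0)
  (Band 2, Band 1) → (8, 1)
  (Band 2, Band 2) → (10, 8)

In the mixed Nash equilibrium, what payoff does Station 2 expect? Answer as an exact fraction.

Station 1 mixes with probability p on Band 1, chosen so Station 2 is indifferent: 5p + 1(1−p) = 0p + 8(1−p) gives p = 7/12.
Station 2's expected payoff is 5·7/12 + 1·5/12 = 10/3.

10/3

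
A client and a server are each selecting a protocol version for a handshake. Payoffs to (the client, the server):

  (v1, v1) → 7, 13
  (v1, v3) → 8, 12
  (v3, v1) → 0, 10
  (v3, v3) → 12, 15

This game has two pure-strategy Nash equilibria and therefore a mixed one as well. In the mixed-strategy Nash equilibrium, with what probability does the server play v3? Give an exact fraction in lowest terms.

The server's mix q on v1 must make the client indifferent between v1 and v3.
The client's payoff from v1: 7q + 8(1−q). From v3: 0q + 12(1−q).
Set equal: 7q = 4(1−q) → q = 4/11.
Probability on v3 is 1 − 4/11 = 7/11.

7/11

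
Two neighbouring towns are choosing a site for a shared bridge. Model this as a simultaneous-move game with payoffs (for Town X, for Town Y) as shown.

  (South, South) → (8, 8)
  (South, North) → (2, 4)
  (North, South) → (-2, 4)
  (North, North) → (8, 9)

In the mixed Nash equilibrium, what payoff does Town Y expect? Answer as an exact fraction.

56/9

Town X mixes with probability p on South, chosen so Town Y is indifferent: 8p + 4(1−p) = 4p + 9(1−p) gives p = 5/9.
Town Y's expected payoff is 8·5/9 + 4·4/9 = 56/9.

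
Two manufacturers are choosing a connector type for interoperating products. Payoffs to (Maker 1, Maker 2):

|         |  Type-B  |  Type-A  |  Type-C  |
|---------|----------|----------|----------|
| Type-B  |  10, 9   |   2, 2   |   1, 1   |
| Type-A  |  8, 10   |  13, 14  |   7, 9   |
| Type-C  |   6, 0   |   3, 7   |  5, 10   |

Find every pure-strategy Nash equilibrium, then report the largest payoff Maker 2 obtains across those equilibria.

Both Type-B is a pure NE (Maker 1: 10 ≥ 8; Maker 2: 9 ≥ 2). Maker 2 gets 9.
Both Type-A is a pure NE (Maker 1: 13 ≥ 3; Maker 2: 14 ≥ 10). Maker 2 gets 14.
Every other cell has a profitable deviation for at least one player. Highest of {9, 14} is 14.

14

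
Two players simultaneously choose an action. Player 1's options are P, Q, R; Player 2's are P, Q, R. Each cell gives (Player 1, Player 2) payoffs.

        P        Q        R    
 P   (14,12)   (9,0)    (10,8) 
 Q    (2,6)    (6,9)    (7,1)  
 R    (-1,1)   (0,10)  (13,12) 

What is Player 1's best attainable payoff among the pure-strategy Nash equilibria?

14

Both P is a pure NE (Player 1: 14 ≥ 2; Player 2: 12 ≥ 8). Player 1 gets 14.
Both R is a pure NE (Player 1: 13 ≥ 10; Player 2: 12 ≥ 10). Player 1 gets 13.
Every other cell has a profitable deviation for at least one player. Highest of {14, 13} is 14.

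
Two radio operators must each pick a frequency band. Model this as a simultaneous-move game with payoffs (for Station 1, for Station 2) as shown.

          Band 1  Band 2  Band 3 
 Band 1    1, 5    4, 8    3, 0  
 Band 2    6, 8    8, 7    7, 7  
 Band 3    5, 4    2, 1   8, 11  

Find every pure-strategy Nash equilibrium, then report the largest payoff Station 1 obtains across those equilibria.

8

(Band 2, Band 1) is a pure NE (Station 1: 6 ≥ 5; Station 2: 8 ≥ 7). Station 1 gets 6.
Both Band 3 is a pure NE (Station 1: 8 ≥ 7; Station 2: 11 ≥ 4). Station 1 gets 8.
Every other cell has a profitable deviation for at least one player. Highest of {6, 8} is 8.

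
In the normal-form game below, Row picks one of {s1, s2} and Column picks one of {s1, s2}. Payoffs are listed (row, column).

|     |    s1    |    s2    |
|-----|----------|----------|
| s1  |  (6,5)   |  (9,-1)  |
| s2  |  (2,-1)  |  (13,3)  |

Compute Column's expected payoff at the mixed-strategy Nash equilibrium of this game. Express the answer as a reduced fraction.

7/5

Row mixes with probability p on s1, chosen so Column is indifferent: 5p + (-1)(1−p) = (-1)p + 3(1−p) gives p = 2/5.
Column's expected payoff is 5·2/5 + (-1)·3/5 = 7/5.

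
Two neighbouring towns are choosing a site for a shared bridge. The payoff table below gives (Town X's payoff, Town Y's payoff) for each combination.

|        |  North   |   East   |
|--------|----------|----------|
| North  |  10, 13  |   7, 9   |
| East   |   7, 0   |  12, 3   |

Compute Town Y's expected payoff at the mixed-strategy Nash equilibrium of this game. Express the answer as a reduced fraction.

39/7

Town X mixes with probability p on North, chosen so Town Y is indifferent: 13p + 0(1−p) = 9p + 3(1−p) gives p = 3/7.
Town Y's expected payoff is 13·3/7 + 0·4/7 = 39/7.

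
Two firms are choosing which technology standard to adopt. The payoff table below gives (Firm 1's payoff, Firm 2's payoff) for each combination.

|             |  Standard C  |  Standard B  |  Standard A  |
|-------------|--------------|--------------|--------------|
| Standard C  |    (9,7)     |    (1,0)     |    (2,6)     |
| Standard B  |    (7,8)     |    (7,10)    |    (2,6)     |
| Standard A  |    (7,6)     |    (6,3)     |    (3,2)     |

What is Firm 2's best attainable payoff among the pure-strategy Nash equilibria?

Both Standard C is a pure NE (Firm 1: 9 ≥ 7; Firm 2: 7 ≥ 6). Firm 2 gets 7.
Both Standard B is a pure NE (Firm 1: 7 ≥ 6; Firm 2: 10 ≥ 8). Firm 2 gets 10.
Every other cell has a profitable deviation for at least one player. Highest of {7, 10} is 10.

10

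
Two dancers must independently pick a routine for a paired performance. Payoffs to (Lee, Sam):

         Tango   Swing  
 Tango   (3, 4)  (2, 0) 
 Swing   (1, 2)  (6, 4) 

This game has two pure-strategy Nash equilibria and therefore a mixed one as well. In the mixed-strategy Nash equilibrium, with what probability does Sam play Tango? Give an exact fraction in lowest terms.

2/3

Sam's mix q on Tango must make Lee indifferent between Tango and Swing.
Lee's payoff from Tango: 3q + 2(1−q). From Swing: 1q + 6(1−q).
Set equal: 2q = 4(1−q) → q = 4/6 = 2/3.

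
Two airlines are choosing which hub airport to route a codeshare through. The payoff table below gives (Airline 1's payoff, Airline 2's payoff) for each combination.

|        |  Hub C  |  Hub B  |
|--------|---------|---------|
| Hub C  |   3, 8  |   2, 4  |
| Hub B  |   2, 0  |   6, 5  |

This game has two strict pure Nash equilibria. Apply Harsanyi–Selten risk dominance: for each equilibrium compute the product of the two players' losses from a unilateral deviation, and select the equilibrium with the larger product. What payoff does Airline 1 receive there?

6

At both Hub C: Airline 1 loses 3 − 2 = 1 by deviating; Airline 2 loses 8 − 4 = 4. Product = 1·4 = 4.
At both Hub B: Airline 1 loses 6 − 2 = 4 by deviating; Airline 2 loses 5 − 0 = 5. Product = 4·5 = 20.
20 > 4, so both Hub B is risk-dominant. Airline 1's payoff there is 6.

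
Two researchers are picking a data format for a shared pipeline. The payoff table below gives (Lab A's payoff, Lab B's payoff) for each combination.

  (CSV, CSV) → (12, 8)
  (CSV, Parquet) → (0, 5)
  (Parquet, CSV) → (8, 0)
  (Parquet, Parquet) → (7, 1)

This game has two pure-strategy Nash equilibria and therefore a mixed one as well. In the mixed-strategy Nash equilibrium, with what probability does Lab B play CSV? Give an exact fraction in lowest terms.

Lab B's mix q on CSV must make Lab A indifferent between CSV and Parquet.
Lab A's payoff from CSV: 12q + 0(1−q). From Parquet: 8q + 7(1−q).
Set equal: 4q = 7(1−q) → q = 7/11.

7/11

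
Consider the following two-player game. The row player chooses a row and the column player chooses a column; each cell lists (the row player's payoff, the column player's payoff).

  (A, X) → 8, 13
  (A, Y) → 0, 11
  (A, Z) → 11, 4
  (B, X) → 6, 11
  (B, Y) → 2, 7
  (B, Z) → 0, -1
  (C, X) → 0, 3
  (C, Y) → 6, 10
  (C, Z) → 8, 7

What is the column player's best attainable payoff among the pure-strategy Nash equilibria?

13

(A, X) is a pure NE (the row player: 8 ≥ 6; the column player: 13 ≥ 11). The column player gets 13.
(C, Y) is a pure NE (the row player: 6 ≥ 2; the column player: 10 ≥ 7). The column player gets 10.
Every other cell has a profitable deviation for at least one player. Highest of {13, 10} is 13.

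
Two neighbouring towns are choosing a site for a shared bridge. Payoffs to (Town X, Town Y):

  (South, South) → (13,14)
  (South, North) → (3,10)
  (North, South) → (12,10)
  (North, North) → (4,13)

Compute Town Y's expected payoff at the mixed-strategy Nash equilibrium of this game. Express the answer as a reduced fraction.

82/7

Town X mixes with probability p on South, chosen so Town Y is indifferent: 14p + 10(1−p) = 10p + 13(1−p) gives p = 3/7.
Town Y's expected payoff is 14·3/7 + 10·4/7 = 82/7.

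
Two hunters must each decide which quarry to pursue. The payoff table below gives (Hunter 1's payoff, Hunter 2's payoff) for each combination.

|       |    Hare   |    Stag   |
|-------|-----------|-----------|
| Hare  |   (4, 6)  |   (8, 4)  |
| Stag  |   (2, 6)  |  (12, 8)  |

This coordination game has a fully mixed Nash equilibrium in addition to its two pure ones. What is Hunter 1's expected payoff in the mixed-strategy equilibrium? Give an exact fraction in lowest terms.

16/3

Hunter 2 mixes with probability q on Hare, chosen so Hunter 1 is indifferent: 4q + 8(1−q) = 2q + 12(1−q) gives q = 2/3.
Hunter 1's expected payoff (from either row, since indifferent) is 4·2/3 + 8·1/3 = 16/3.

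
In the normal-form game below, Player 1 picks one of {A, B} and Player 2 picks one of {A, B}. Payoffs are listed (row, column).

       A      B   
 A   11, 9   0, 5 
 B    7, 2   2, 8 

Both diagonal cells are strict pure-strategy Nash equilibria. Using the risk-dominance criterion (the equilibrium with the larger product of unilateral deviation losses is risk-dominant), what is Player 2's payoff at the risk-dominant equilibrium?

At both A: Player 1 loses 11 − 7 = 4 by deviating; Player 2 loses 9 − 5 = 4. Product = 4·4 = 16.
At both B: Player 1 loses 2 − 0 = 2 by deviating; Player 2 loses 8 − 2 = 6. Product = 2·6 = 12.
16 > 12, so both A is risk-dominant. Player 2's payoff there is 9.

9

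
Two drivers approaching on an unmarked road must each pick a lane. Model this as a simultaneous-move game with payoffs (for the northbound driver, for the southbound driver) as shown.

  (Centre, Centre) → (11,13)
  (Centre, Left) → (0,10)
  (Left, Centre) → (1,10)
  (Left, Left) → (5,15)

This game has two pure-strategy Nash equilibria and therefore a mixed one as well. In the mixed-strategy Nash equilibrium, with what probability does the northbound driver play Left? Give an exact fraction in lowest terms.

The northbound driver's mix p on Centre must make the southbound driver indifferent between Centre and Left.
The southbound driver's payoff from Centre: 13p + 10(1−p). From Left: 10p + 15(1−p).
Set equal: 3p = 5(1−p) → p = 5/8.
Probability on Left is 1 − 5/8 = 3/8.

3/8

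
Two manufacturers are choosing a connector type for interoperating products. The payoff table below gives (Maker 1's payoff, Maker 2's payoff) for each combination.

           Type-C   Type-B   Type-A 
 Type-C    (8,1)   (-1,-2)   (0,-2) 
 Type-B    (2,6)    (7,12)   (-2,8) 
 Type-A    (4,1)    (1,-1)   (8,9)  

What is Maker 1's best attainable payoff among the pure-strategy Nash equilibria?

8

Both Type-C is a pure NE (Maker 1: 8 ≥ 4; Maker 2: 1 ≥ -2). Maker 1 gets 8.
Both Type-B is a pure NE (Maker 1: 7 ≥ 1; Maker 2: 12 ≥ 8). Maker 1 gets 7.
Both Type-A is a pure NE (Maker 1: 8 ≥ 0; Maker 2: 9 ≥ 1). Maker 1 gets 8.
Every other cell has a profitable deviation for at least one player. Highest of {8, 7, 8} is 8.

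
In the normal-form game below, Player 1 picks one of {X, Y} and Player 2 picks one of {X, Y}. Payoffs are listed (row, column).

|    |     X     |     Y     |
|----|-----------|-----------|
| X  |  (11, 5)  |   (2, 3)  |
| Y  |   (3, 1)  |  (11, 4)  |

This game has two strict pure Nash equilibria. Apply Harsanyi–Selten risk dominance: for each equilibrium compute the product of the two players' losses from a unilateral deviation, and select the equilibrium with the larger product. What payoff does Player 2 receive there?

4

At both X: Player 1 loses 11 − 3 = 8 by deviating; Player 2 loses 5 − 3 = 2. Product = 8·2 = 16.
At both Y: Player 1 loses 11 − 2 = 9 by deviating; Player 2 loses 4 − 1 = 3. Product = 9·3 = 27.
27 > 16, so both Y is risk-dominant. Player 2's payoff there is 4.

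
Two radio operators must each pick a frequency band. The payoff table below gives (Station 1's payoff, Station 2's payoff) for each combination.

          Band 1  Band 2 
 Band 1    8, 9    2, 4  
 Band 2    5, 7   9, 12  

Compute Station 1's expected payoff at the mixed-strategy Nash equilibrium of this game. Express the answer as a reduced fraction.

31/5

Station 2 mixes with probability q on Band 1, chosen so Station 1 is indifferent: 8q + 2(1−q) = 5q + 9(1−q) gives q = 7/10.
Station 1's expected payoff (from either row, since indifferent) is 8·7/10 + 2·3/10 = 31/5.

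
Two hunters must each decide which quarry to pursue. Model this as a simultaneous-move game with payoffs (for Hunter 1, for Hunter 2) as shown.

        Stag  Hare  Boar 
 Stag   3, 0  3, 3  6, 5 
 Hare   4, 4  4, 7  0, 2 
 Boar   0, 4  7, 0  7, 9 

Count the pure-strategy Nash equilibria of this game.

Both Boar: Hunter 1 gets 7 (best alternative 6); Hunter 2 gets 9 (best alternative 4). Neither deviates — NE.
Both Hare is not a NE: Hunter 1 would switch to Boar (7 > 4).
No other cell survives both best-response checks, so there is 1 pure NE.

1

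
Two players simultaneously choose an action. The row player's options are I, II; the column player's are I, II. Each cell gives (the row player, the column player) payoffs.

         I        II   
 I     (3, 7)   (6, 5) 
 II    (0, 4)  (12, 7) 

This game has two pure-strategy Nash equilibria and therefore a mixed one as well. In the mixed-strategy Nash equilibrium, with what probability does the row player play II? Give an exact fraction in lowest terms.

2/5

The row player's mix p on I must make the column player indifferent between I and II.
The column player's payoff from I: 7p + 4(1−p). From II: 5p + 7(1−p).
Set equal: 2p = 3(1−p) → p = 3/5.
Probability on II is 1 − 3/5 = 2/5.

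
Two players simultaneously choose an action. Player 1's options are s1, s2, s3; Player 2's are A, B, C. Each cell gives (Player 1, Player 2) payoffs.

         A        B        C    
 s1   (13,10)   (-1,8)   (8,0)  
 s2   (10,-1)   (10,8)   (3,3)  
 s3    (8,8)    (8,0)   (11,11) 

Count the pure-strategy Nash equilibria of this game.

(s1, A): Player 1 gets 13 (best alternative 10); Player 2 gets 10 (best alternative 8). Neither deviates — NE.
(s2, B): Player 1 gets 10 (best alternative 8); Player 2 gets 8 (best alternative 3). Neither deviates — NE.
(s3, C): Player 1 gets 11 (best alternative 8); Player 2 gets 11 (best alternative 8). Neither deviates — NE.
(s1, B) is not a NE: Player 1 would switch to s2 (10 > -1).
No other cell survives both best-response checks, so there are 3 pure NE.

3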